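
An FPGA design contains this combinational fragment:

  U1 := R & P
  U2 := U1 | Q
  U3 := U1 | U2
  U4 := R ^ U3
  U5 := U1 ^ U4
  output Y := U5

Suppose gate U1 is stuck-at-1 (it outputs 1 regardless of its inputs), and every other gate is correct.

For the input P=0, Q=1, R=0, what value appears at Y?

0

Propagate with U1 forced: U1=1 [stuck-at-1], U2=1, U3=1, U4=1, U5=0.
So Y = 0. (Without the fault it would be 1.)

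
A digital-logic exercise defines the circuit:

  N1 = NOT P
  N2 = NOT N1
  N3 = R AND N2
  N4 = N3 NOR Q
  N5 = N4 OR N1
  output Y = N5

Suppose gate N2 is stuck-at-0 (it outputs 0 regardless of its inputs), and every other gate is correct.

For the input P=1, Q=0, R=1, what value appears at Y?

Propagate with N2 forced: N1=0, N2=0 [stuck-at-0], N3=0, N4=1, N5=1.
So Y = 1. (Without the fault it would be 0.)

1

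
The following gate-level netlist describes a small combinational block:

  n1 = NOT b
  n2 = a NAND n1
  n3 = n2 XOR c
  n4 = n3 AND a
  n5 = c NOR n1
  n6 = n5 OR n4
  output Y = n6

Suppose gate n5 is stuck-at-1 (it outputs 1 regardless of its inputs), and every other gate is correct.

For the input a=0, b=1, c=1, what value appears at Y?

Propagate with n5 forced: n1=0, n2=1, n3=0, n4=0, n5=1 [stuck-at-1], n6=1.
So Y = 1. (Without the fault it would be 0.)

1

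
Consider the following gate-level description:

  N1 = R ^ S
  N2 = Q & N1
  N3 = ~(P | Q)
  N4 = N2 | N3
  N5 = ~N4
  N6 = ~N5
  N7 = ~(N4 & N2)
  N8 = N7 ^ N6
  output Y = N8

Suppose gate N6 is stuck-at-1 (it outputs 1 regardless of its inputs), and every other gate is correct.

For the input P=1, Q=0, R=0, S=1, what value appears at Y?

Propagate with N6 forced: N1=1, N2=0, N3=0, N4=0, N5=1, N6=1 [stuck-at-1], N7=1, N8=0.
So Y = 0. (Without the fault it would be 1.)

0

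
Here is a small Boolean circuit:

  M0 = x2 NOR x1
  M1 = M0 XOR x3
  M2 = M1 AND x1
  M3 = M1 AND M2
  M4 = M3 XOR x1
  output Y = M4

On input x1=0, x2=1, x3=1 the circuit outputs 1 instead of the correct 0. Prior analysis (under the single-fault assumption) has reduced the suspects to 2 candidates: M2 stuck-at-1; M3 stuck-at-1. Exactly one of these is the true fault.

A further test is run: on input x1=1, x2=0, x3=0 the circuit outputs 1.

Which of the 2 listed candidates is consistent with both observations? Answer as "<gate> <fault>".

Evaluate each candidate on input x1=1, x2=0, x3=0:
  M2 stuck-at-1: M0=0, M1=0, M2=1 [stuck-at-1], M3=0, M4=1 → 1 — matches
  M3 stuck-at-1: M0=0, M1=0, M2=0, M3=1 [stuck-at-1], M4=0 → 0 — eliminated
Only M2 stuck-at-1 reproduces the observed 1.

M2 stuck-at-1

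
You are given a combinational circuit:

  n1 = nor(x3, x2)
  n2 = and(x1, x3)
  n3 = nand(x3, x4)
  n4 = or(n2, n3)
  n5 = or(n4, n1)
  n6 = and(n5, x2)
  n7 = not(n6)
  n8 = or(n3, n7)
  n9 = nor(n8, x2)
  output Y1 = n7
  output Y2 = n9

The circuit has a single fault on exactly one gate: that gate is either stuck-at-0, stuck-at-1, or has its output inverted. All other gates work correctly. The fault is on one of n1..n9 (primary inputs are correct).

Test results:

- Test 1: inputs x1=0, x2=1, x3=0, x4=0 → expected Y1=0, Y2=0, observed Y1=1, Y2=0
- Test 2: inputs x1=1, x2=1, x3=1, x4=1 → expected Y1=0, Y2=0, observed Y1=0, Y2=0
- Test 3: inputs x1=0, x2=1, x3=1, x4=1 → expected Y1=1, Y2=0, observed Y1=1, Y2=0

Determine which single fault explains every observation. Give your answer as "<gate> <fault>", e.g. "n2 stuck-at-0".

Fault-free values for test 1 (x1=0, x2=1, x3=0, x4=0): n1=0, n2=0, n3=1, n4=1, n5=1, n6=1, n7=0, n8=1, n9=0, giving Y1=0, Y2=0. Observed Y1=1, Y2=0.
Test 1: faults giving observed Y1=1, Y2=0 are {n3 stuck-at-0, n3 inverted output, n4 stuck-at-0, n4 inverted output, n5 stuck-at-0, n5 inverted output, n6 stuck-at-0, n6 inverted output, n7 stuck-at-1, n7 inverted output}.
Test 2 (x1=1, x2=1, x3=1, x4=1): fault-free n1=0, n2=1, n3=0, n4=1, n5=1, n6=1, n7=0, n8=0, n9=0 → Y1=0, Y2=0; observed Y1=0, Y2=0. Eliminates n4 stuck-at-0, n4 inverted output, n5 stuck-at-0, n5 inverted output, n6 stuck-at-0, n6 inverted output, n7 stuck-at-1, n7 inverted output.
Test 3 (x1=0, x2=1, x3=1, x4=1): fault-free n1=0, n2=0, n3=0, n4=0, n5=0, n6=0, n7=1, n8=1, n9=0 → Y1=1, Y2=0; observed Y1=1, Y2=0. Eliminates n3 inverted output.
Only n3 stuck-at-0 is consistent with every test.

n3 stuck-at-0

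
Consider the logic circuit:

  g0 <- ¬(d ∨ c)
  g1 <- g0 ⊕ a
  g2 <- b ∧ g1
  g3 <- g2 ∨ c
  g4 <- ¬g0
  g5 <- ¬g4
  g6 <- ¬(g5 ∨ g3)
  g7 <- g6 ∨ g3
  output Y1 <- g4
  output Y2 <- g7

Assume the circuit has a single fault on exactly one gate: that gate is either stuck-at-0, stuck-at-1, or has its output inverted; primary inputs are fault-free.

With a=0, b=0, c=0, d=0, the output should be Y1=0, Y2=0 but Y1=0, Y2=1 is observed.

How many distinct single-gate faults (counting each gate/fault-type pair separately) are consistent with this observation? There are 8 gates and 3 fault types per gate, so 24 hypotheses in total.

10

Fault-free: g0=1, g1=1, g2=0, g3=0, g4=0, g5=1, g6=0, g7=0 → Y1=0, Y2=0. Observed Y1=0, Y2=1.
  g0: none of the 3 fault types match ✗
  g1: none of the 3 fault types match ✗
  g2: stuck-at-1, inverted output ✓; others ✗
  g3: stuck-at-1, inverted output ✓; others ✗
  g4: none of the 3 fault types match ✗
  g5: stuck-at-0, inverted output ✓; others ✗
  g6: stuck-at-1, inverted output ✓; others ✗
  g7: stuck-at-1, inverted output ✓; others ✗
Consistent faults: {g2 stuck-at-1, g2 inverted output, g3 stuck-at-1, g3 inverted output, g5 stuck-at-0, g5 inverted output, g6 stuck-at-1, g6 inverted output, g7 stuck-at-1, g7 inverted output} — 10 in all.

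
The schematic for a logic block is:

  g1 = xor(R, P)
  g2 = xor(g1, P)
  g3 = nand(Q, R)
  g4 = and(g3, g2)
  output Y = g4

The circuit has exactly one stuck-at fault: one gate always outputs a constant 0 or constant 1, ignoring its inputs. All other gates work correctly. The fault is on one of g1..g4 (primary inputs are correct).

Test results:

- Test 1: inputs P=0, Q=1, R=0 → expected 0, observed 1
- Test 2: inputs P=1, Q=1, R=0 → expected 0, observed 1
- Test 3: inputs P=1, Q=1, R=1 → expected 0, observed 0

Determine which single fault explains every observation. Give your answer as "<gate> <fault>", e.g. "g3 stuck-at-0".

Fault-free values for test 1 (P=0, Q=1, R=0): g1=0, g2=0, g3=1, g4=0, giving Y=0. Observed 1.
Test 1: faults giving observed 1 are {g1 stuck-at-1, g2 stuck-at-1, g4 stuck-at-1}.
Test 2 (P=1, Q=1, R=0): fault-free g1=1, g2=0, g3=1, g4=0 → 0; observed 1. Eliminates g1 stuck-at-1.
Test 3 (P=1, Q=1, R=1): fault-free g1=0, g2=1, g3=0, g4=0 → 0; observed 0. Eliminates g4 stuck-at-1.
Only g2 stuck-at-1 is consistent with every test.

g2 stuck-at-1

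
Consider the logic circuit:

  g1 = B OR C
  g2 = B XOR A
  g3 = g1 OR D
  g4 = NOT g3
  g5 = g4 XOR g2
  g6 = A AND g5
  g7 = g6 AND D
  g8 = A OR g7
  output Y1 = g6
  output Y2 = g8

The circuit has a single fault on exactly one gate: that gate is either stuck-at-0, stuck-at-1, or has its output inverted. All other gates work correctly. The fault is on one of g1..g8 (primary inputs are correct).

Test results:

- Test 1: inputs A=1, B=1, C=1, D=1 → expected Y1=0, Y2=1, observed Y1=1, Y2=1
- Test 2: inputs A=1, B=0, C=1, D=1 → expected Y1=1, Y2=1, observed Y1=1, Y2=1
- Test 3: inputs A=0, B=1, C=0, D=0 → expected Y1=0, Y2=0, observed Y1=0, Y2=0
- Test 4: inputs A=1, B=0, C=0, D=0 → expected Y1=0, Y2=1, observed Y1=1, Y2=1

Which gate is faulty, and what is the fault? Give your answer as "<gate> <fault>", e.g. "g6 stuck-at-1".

g5 stuck-at-1

Fault-free values for test 1 (A=1, B=1, C=1, D=1): g1=1, g2=0, g3=1, g4=0, g5=0, g6=0, g7=0, g8=1, giving Y1=0, Y2=1. Observed Y1=1, Y2=1.
Test 1: faults giving observed Y1=1, Y2=1 are {g2 stuck-at-1, g2 inverted output, g3 stuck-at-0, g3 inverted output, g4 stuck-at-1, g4 inverted output, g5 stuck-at-1, g5 inverted output, g6 stuck-at-1, g6 inverted output}.
Test 2 (A=1, B=0, C=1, D=1): fault-free g1=1, g2=1, g3=1, g4=0, g5=1, g6=1, g7=1, g8=1 → Y1=1, Y2=1; observed Y1=1, Y2=1. Eliminates g2 inverted output, g3 stuck-at-0, g3 inverted output, g4 stuck-at-1, g4 inverted output, g5 inverted output, g6 inverted output.
Test 3 (A=0, B=1, C=0, D=0): fault-free g1=1, g2=1, g3=1, g4=0, g5=1, g6=0, g7=0, g8=0 → Y1=0, Y2=0; observed Y1=0, Y2=0. Eliminates g6 stuck-at-1.
Test 4 (A=1, B=0, C=0, D=0): fault-free g1=0, g2=1, g3=0, g4=1, g5=0, g6=0, g7=0, g8=1 → Y1=0, Y2=1; observed Y1=1, Y2=1. Eliminates g2 stuck-at-1.
Only g5 stuck-at-1 is consistent with every test.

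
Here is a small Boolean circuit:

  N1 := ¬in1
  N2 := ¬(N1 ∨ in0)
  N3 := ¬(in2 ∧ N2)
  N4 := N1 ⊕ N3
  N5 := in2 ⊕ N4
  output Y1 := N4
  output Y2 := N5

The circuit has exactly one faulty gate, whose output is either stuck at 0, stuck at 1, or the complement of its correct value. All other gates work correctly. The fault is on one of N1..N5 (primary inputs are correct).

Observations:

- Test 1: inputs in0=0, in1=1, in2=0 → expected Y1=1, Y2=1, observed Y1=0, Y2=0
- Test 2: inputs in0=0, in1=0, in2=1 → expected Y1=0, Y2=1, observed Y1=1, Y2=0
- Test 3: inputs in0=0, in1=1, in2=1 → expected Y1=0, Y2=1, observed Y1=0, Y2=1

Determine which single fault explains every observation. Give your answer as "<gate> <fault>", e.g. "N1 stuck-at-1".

N3 stuck-at-0

Fault-free values for test 1 (in0=0, in1=1, in2=0): N1=0, N2=1, N3=1, N4=1, N5=1, giving Y1=1, Y2=1. Observed Y1=0, Y2=0.
Test 1: faults giving observed Y1=0, Y2=0 are {N1 stuck-at-1, N1 inverted output, N3 stuck-at-0, N3 inverted output, N4 stuck-at-0, N4 inverted output}.
Test 2 (in0=0, in1=0, in2=1): fault-free N1=1, N2=0, N3=1, N4=0, N5=1 → Y1=0, Y2=1; observed Y1=1, Y2=0. Eliminates N1 stuck-at-1, N1 inverted output, N4 stuck-at-0.
Test 3 (in0=0, in1=1, in2=1): fault-free N1=0, N2=1, N3=0, N4=0, N5=1 → Y1=0, Y2=1; observed Y1=0, Y2=1. Eliminates N3 inverted output, N4 inverted output.
Only N3 stuck-at-0 is consistent with every test.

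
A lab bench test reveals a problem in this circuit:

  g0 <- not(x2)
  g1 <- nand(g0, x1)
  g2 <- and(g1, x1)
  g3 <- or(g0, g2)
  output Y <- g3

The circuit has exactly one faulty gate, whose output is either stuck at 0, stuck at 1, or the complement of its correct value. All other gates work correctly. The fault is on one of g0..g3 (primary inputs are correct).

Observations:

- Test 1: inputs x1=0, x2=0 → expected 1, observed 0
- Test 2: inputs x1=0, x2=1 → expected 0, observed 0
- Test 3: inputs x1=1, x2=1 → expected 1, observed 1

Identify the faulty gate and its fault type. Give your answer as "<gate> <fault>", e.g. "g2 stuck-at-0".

g0 stuck-at-0

Fault-free values for test 1 (x1=0, x2=0): g0=1, g1=1, g2=0, g3=1, giving Y=1. Observed 0.
Test 1: faults giving observed 0 are {g0 stuck-at-0, g0 inverted output, g3 stuck-at-0, g3 inverted output}.
Test 2 (x1=0, x2=1): fault-free g0=0, g1=1, g2=0, g3=0 → 0; observed 0. Eliminates g0 inverted output, g3 inverted output.
Test 3 (x1=1, x2=1): fault-free g0=0, g1=1, g2=1, g3=1 → 1; observed 1. Eliminates g3 stuck-at-0.
Only g0 stuck-at-0 is consistent with every test.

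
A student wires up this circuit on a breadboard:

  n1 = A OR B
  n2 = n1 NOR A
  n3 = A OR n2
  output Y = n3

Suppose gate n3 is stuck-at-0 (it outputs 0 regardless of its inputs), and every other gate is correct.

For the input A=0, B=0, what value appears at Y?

0

Propagate with n3 forced: n1=0, n2=1, n3=0 [stuck-at-0].
So Y = 0. (Without the fault it would be 1.)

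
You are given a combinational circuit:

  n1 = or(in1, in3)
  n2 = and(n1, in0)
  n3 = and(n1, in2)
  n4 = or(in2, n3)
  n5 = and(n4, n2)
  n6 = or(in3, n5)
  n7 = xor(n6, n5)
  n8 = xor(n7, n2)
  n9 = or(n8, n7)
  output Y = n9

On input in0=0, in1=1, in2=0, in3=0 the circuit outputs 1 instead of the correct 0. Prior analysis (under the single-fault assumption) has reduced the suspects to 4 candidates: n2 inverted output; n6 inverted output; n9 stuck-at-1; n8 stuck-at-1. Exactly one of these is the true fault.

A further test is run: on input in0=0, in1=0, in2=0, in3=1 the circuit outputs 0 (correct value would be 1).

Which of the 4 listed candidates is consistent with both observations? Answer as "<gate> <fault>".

Evaluate each candidate on input in0=0, in1=0, in2=0, in3=1:
  n2 inverted output: n1=1, n2=1 [inverted output], n3=0, n4=0, n5=0, n6=1, n7=1, n8=0, n9=1 → 1 — eliminated
  n6 inverted output: n1=1, n2=0, n3=0, n4=0, n5=0, n6=0 [inverted output], n7=0, n8=0, n9=0 → 0 — matches
  n9 stuck-at-1: n1=1, n2=0, n3=0, n4=0, n5=0, n6=1, n7=1, n8=1, n9=1 [stuck-at-1] → 1 — eliminated
  n8 stuck-at-1: n1=1, n2=0, n3=0, n4=0, n5=0, n6=1, n7=1, n8=1 [stuck-at-1], n9=1 → 1 — eliminated
Only n6 inverted output reproduces the observed 0.

n6 inverted output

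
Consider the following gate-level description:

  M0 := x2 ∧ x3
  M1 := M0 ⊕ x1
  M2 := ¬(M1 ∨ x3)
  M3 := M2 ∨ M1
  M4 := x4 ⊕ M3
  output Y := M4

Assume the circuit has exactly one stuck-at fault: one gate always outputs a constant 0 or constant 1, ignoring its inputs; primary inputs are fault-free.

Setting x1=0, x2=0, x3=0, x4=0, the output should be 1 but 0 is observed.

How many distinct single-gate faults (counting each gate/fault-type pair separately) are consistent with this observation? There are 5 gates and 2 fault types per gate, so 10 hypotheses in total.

Fault-free: M0=0, M1=0, M2=1, M3=1, M4=1 → 1. Observed 0.
  M0 stuck-at-0: output 1 ✗
  M0 stuck-at-1: output 1 ✗
  M1 stuck-at-0: output 1 ✗
  M1 stuck-at-1: output 1 ✗
  M2 stuck-at-0: output 0 ✓
  M2 stuck-at-1: output 1 ✗
  M3 stuck-at-0: output 0 ✓
  M3 stuck-at-1: output 1 ✗
  M4 stuck-at-0: output 0 ✓
  M4 stuck-at-1: output 1 ✗
Consistent faults: {M2 stuck-at-0, M3 stuck-at-0, M4 stuck-at-0} — 3 in all.

3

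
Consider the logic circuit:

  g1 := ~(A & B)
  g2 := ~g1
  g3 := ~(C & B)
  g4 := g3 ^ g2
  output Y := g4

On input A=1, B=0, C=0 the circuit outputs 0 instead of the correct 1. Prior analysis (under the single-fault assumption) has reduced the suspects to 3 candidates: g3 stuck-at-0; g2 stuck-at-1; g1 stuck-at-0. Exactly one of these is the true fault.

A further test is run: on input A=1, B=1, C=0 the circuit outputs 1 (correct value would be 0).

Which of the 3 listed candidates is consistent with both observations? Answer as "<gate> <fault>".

Evaluate each candidate on input A=1, B=1, C=0:
  g3 stuck-at-0: g1=0, g2=1, g3=0 [stuck-at-0], g4=1 → 1 — matches
  g2 stuck-at-1: g1=0, g2=1 [stuck-at-1], g3=1, g4=0 → 0 — eliminated
  g1 stuck-at-0: g1=0 [stuck-at-0], g2=1, g3=1, g4=0 → 0 — eliminated
Only g3 stuck-at-0 reproduces the observed 1.

g3 stuck-at-0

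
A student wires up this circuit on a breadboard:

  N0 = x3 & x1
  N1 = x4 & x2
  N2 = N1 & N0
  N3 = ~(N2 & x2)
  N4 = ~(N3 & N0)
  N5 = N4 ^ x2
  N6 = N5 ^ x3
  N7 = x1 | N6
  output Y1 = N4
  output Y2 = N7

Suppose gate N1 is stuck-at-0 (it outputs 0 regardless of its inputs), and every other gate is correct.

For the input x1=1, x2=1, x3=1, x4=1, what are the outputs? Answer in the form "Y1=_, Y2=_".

Propagate with N1 forced: N0=1, N1=0 [stuck-at-0], N2=0, N3=1, N4=0, N5=1, N6=0, N7=1.
So the outputs are Y1=0, Y2=1. (Without the fault they would be Y1=1, Y2=1.)

Y1=0, Y2=1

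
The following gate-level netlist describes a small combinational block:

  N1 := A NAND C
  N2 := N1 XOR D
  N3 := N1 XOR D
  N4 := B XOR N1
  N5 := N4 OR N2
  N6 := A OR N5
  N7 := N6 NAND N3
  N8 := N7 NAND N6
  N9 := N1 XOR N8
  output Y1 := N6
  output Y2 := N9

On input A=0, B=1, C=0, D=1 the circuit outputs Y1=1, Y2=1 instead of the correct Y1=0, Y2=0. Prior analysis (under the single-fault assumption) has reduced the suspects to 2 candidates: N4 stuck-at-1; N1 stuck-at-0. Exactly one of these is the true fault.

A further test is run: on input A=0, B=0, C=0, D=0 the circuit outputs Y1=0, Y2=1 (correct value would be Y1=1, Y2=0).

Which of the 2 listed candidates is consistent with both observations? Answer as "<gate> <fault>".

Evaluate each candidate on input A=0, B=0, C=0, D=0:
  N4 stuck-at-1: N1=1, N2=1, N3=1, N4=1 [stuck-at-1], N5=1, N6=1, N7=0, N8=1, N9=0 → Y1=1, Y2=0 — eliminated
  N1 stuck-at-0: N1=0 [stuck-at-0], N2=0, N3=0, N4=0, N5=0, N6=0, N7=1, N8=1, N9=1 → Y1=0, Y2=1 — matches
Only N1 stuck-at-0 reproduces the observed Y1=0, Y2=1.

N1 stuck-at-0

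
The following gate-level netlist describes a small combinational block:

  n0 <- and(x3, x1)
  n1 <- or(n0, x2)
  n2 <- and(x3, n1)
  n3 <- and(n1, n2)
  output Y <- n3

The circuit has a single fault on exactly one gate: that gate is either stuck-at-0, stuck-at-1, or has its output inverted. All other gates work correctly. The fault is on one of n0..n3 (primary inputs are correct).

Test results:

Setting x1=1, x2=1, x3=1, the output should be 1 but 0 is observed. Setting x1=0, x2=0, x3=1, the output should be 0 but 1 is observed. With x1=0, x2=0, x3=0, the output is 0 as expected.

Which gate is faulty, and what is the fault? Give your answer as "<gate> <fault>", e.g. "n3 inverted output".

Fault-free values for test 1 (x1=1, x2=1, x3=1): n0=1, n1=1, n2=1, n3=1, giving Y=1. Observed 0.
Test 1: faults giving observed 0 are {n1 stuck-at-0, n1 inverted output, n2 stuck-at-0, n2 inverted output, n3 stuck-at-0, n3 inverted output}.
Test 2 (x1=0, x2=0, x3=1): fault-free n0=0, n1=0, n2=0, n3=0 → 0; observed 1. Eliminates n1 stuck-at-0, n2 stuck-at-0, n2 inverted output, n3 stuck-at-0.
Test 3 (x1=0, x2=0, x3=0): fault-free n0=0, n1=0, n2=0, n3=0 → 0; observed 0. Eliminates n3 inverted output.
Only n1 inverted output is consistent with every test.

n1 inverted output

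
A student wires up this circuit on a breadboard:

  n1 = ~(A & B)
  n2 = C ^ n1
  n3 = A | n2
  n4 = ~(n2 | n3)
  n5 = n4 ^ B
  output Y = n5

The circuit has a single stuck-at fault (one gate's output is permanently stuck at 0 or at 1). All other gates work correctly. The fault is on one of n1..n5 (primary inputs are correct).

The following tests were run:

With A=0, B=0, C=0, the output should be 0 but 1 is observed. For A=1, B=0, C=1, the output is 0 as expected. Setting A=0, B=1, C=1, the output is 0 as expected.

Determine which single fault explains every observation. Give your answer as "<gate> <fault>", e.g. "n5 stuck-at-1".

n2 stuck-at-0

Fault-free values for test 1 (A=0, B=0, C=0): n1=1, n2=1, n3=1, n4=0, n5=0, giving Y=0. Observed 1.
Test 1: faults giving observed 1 are {n1 stuck-at-0, n2 stuck-at-0, n4 stuck-at-1, n5 stuck-at-1}.
Test 2 (A=1, B=0, C=1): fault-free n1=1, n2=0, n3=1, n4=0, n5=0 → 0; observed 0. Eliminates n4 stuck-at-1, n5 stuck-at-1.
Test 3 (A=0, B=1, C=1): fault-free n1=1, n2=0, n3=0, n4=1, n5=0 → 0; observed 0. Eliminates n1 stuck-at-0.
Only n2 stuck-at-0 is consistent with every test.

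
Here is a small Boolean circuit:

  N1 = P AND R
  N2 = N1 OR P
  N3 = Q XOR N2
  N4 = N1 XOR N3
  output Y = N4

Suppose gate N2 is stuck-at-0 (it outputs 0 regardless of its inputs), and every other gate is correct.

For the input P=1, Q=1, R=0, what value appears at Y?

Propagate with N2 forced: N1=0, N2=0 [stuck-at-0], N3=1, N4=1.
So Y = 1. (Without the fault it would be 0.)

1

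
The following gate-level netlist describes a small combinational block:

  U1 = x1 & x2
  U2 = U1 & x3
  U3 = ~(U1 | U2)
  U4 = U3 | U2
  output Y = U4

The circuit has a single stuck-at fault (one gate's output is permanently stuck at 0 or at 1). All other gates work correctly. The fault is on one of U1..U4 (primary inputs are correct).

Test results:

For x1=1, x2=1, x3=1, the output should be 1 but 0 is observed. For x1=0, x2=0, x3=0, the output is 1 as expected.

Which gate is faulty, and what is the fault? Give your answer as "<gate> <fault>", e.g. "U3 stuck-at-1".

U2 stuck-at-0

Fault-free values for test 1 (x1=1, x2=1, x3=1): U1=1, U2=1, U3=0, U4=1, giving Y=1. Observed 0.
Test 1: faults giving observed 0 are {U2 stuck-at-0, U4 stuck-at-0}.
Test 2 (x1=0, x2=0, x3=0): fault-free U1=0, U2=0, U3=1, U4=1 → 1; observed 1. Eliminates U4 stuck-at-0.
Only U2 stuck-at-0 is consistent with every test.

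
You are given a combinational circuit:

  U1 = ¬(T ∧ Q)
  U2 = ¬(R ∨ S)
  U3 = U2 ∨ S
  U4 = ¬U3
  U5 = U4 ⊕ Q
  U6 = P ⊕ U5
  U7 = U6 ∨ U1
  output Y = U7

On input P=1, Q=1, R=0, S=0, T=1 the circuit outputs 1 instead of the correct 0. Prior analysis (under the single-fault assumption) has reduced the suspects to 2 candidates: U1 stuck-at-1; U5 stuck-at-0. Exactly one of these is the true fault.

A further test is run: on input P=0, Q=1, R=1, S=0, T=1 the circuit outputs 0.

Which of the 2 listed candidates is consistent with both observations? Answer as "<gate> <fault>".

U5 stuck-at-0

Evaluate each candidate on input P=0, Q=1, R=1, S=0, T=1:
  U1 stuck-at-1: U1=1 [stuck-at-1], U2=0, U3=0, U4=1, U5=0, U6=0, U7=1 → 1 — eliminated
  U5 stuck-at-0: U1=0, U2=0, U3=0, U4=1, U5=0 [stuck-at-0], U6=0, U7=0 → 0 — matches
Only U5 stuck-at-0 reproduces the observed 0.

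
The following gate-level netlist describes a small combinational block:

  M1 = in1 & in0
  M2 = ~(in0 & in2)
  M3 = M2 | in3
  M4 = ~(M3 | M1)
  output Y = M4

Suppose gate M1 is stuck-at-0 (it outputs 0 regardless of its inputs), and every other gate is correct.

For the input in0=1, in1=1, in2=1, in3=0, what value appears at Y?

Propagate with M1 forced: M1=0 [stuck-at-0], M2=0, M3=0, M4=1.
So Y = 1. (Without the fault it would be 0.)

1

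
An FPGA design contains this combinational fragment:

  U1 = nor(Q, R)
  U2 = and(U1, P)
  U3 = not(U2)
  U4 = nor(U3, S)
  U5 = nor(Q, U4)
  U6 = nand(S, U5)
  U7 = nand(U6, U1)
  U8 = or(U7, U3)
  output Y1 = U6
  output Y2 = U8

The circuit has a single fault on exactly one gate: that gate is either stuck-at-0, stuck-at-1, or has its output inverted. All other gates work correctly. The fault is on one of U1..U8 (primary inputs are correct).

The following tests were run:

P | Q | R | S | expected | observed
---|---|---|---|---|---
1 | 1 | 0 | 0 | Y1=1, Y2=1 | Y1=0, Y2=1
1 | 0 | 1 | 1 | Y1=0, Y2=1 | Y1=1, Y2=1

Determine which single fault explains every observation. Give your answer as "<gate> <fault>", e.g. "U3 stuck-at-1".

Fault-free values for test 1 (P=1, Q=1, R=0, S=0): U1=0, U2=0, U3=1, U4=0, U5=0, U6=1, U7=1, U8=1, giving Y1=1, Y2=1. Observed Y1=0, Y2=1.
Test 1: faults giving observed Y1=0, Y2=1 are {U6 stuck-at-0, U6 inverted output}.
Test 2 (P=1, Q=0, R=1, S=1): fault-free U1=0, U2=0, U3=1, U4=0, U5=1, U6=0, U7=1, U8=1 → Y1=0, Y2=1; observed Y1=1, Y2=1. Eliminates U6 stuck-at-0.
Only U6 inverted output is consistent with every test.

U6 inverted output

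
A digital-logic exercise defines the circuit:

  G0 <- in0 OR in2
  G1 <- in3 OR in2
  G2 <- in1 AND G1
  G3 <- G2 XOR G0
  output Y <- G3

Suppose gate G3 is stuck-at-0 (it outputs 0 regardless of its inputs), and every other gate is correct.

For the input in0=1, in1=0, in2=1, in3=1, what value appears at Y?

0

Propagate with G3 forced: G0=1, G1=1, G2=0, G3=0 [stuck-at-0].
So Y = 0. (Without the fault it would be 1.)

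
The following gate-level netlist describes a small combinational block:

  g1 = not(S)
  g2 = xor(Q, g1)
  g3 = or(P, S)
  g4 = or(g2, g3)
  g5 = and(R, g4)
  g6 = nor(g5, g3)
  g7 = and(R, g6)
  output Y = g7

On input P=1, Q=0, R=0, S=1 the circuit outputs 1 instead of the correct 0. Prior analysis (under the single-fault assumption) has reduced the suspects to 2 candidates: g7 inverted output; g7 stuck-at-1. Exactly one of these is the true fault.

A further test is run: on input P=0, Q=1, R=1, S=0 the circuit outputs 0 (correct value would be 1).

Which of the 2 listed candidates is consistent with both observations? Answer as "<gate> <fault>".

g7 inverted output

Evaluate each candidate on input P=0, Q=1, R=1, S=0:
  g7 inverted output: g1=1, g2=0, g3=0, g4=0, g5=0, g6=1, g7=0 [inverted output] → 0 — matches
  g7 stuck-at-1: g1=1, g2=0, g3=0, g4=0, g5=0, g6=1, g7=1 [stuck-at-1] → 1 — eliminated
Only g7 inverted output reproduces the observed 0.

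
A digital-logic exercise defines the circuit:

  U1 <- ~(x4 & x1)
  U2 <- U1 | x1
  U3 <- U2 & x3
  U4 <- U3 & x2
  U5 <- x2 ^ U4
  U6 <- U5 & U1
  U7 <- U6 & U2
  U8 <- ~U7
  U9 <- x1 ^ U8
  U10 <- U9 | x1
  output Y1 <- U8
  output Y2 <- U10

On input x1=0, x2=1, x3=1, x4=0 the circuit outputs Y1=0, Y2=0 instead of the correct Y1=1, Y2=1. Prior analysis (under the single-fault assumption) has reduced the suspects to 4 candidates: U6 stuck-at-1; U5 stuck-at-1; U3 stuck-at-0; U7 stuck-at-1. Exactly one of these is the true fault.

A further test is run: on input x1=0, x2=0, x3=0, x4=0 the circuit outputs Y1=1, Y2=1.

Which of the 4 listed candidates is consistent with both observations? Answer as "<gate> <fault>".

Evaluate each candidate on input x1=0, x2=0, x3=0, x4=0:
  U6 stuck-at-1: U1=1, U2=1, U3=0, U4=0, U5=0, U6=1 [stuck-at-1], U7=1, U8=0, U9=0, U10=0 → Y1=0, Y2=0 — eliminated
  U5 stuck-at-1: U1=1, U2=1, U3=0, U4=0, U5=1 [stuck-at-1], U6=1, U7=1, U8=0, U9=0, U10=0 → Y1=0, Y2=0 — eliminated
  U3 stuck-at-0: U1=1, U2=1, U3=0 [stuck-at-0], U4=0, U5=0, U6=0, U7=0, U8=1, U9=1, U10=1 → Y1=1, Y2=1 — matches
  U7 stuck-at-1: U1=1, U2=1, U3=0, U4=0, U5=0, U6=0, U7=1 [stuck-at-1], U8=0, U9=0, U10=0 → Y1=0, Y2=0 — eliminated
Only U3 stuck-at-0 reproduces the observed Y1=1, Y2=1.

U3 stuck-at-0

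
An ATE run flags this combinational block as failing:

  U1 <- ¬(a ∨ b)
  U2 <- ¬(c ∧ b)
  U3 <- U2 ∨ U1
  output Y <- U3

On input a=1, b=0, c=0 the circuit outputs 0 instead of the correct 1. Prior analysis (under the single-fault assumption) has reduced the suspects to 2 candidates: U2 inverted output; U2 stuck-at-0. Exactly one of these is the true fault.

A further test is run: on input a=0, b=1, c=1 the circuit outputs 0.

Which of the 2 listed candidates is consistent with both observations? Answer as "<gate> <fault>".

U2 stuck-at-0

Evaluate each candidate on input a=0, b=1, c=1:
  U2 inverted output: U1=0, U2=1 [inverted output], U3=1 → 1 — eliminated
  U2 stuck-at-0: U1=0, U2=0 [stuck-at-0], U3=0 → 0 — matches
Only U2 stuck-at-0 reproduces the observed 0.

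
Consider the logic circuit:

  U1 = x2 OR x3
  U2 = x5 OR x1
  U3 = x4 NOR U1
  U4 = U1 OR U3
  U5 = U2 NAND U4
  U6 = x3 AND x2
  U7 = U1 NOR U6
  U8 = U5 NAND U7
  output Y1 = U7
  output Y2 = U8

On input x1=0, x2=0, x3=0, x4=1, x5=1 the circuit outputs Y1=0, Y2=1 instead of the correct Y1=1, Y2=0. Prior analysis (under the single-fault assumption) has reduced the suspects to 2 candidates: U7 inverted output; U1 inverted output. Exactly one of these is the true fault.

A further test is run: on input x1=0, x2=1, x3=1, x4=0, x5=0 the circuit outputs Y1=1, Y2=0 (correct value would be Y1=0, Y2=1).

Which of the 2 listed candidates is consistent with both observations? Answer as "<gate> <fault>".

U7 inverted output

Evaluate each candidate on input x1=0, x2=1, x3=1, x4=0, x5=0:
  U7 inverted output: U1=1, U2=0, U3=0, U4=1, U5=1, U6=1, U7=1 [inverted output], U8=0 → Y1=1, Y2=0 — matches
  U1 inverted output: U1=0 [inverted output], U2=0, U3=1, U4=1, U5=1, U6=1, U7=0, U8=1 → Y1=0, Y2=1 — eliminated
Only U7 inverted output reproduces the observed Y1=1, Y2=0.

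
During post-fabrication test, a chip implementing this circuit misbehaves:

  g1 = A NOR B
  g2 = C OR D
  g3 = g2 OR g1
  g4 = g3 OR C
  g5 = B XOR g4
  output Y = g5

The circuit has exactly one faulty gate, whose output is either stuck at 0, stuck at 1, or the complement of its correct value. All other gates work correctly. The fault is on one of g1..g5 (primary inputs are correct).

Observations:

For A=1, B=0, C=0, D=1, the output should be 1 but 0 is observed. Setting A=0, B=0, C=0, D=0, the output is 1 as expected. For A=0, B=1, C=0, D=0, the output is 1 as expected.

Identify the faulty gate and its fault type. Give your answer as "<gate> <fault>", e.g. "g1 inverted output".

Fault-free values for test 1 (A=1, B=0, C=0, D=1): g1=0, g2=1, g3=1, g4=1, g5=1, giving Y=1. Observed 0.
Test 1: faults giving observed 0 are {g2 stuck-at-0, g2 inverted output, g3 stuck-at-0, g3 inverted output, g4 stuck-at-0, g4 inverted output, g5 stuck-at-0, g5 inverted output}.
Test 2 (A=0, B=0, C=0, D=0): fault-free g1=1, g2=0, g3=1, g4=1, g5=1 → 1; observed 1. Eliminates g3 stuck-at-0, g3 inverted output, g4 stuck-at-0, g4 inverted output, g5 stuck-at-0, g5 inverted output.
Test 3 (A=0, B=1, C=0, D=0): fault-free g1=0, g2=0, g3=0, g4=0, g5=1 → 1; observed 1. Eliminates g2 inverted output.
Only g2 stuck-at-0 is consistent with every test.

g2 stuck-at-0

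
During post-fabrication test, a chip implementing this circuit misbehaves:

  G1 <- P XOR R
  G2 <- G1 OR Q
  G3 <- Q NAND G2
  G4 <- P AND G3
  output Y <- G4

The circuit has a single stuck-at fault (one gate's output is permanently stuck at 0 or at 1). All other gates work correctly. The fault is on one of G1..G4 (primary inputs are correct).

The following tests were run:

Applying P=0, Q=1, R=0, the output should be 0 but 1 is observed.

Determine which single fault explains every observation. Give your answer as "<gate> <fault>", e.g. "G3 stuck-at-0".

G4 stuck-at-1

Fault-free values for test 1 (P=0, Q=1, R=0): G1=0, G2=1, G3=0, G4=0, giving Y=0. Observed 1.
Test 1: faults giving observed 1 are {G4 stuck-at-1}.
Only G4 stuck-at-1 is consistent with every test.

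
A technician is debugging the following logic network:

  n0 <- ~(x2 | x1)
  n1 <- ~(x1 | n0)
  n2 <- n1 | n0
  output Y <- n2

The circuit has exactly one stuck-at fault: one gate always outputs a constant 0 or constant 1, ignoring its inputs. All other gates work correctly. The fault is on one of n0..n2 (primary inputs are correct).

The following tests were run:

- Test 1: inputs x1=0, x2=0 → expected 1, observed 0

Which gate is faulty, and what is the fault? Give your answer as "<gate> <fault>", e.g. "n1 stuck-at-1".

n2 stuck-at-0

Fault-free values for test 1 (x1=0, x2=0): n0=1, n1=0, n2=1, giving Y=1. Observed 0.
Test 1: faults giving observed 0 are {n2 stuck-at-0}.
Only n2 stuck-at-0 is consistent with every test.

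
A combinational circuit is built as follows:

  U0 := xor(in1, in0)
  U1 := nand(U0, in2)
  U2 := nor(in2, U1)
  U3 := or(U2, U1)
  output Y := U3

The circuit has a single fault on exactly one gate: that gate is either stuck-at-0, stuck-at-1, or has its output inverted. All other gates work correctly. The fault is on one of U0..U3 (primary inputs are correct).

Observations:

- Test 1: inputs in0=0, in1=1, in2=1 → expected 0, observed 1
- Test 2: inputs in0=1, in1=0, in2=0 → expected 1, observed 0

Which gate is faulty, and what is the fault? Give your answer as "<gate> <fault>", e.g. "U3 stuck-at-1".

Fault-free values for test 1 (in0=0, in1=1, in2=1): U0=1, U1=0, U2=0, U3=0, giving Y=0. Observed 1.
Test 1: faults giving observed 1 are {U0 stuck-at-0, U0 inverted output, U1 stuck-at-1, U1 inverted output, U2 stuck-at-1, U2 inverted output, U3 stuck-at-1, U3 inverted output}.
Test 2 (in0=1, in1=0, in2=0): fault-free U0=1, U1=1, U2=0, U3=1 → 1; observed 0. Eliminates U0 stuck-at-0, U0 inverted output, U1 stuck-at-1, U1 inverted output, U2 stuck-at-1, U2 inverted output, U3 stuck-at-1.
Only U3 inverted output is consistent with every test.

U3 inverted output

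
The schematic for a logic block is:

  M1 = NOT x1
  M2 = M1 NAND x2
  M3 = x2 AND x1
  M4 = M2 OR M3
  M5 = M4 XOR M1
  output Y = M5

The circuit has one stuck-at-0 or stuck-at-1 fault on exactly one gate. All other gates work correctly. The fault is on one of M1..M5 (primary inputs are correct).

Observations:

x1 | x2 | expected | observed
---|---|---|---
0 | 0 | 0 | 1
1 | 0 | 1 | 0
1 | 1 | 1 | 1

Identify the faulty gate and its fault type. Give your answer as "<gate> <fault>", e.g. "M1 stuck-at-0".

Fault-free values for test 1 (x1=0, x2=0): M1=1, M2=1, M3=0, M4=1, M5=0, giving Y=0. Observed 1.
Test 1: faults giving observed 1 are {M1 stuck-at-0, M2 stuck-at-0, M4 stuck-at-0, M5 stuck-at-1}.
Test 2 (x1=1, x2=0): fault-free M1=0, M2=1, M3=0, M4=1, M5=1 → 1; observed 0. Eliminates M1 stuck-at-0, M5 stuck-at-1.
Test 3 (x1=1, x2=1): fault-free M1=0, M2=1, M3=1, M4=1, M5=1 → 1; observed 1. Eliminates M4 stuck-at-0.
Only M2 stuck-at-0 is consistent with every test.

M2 stuck-at-0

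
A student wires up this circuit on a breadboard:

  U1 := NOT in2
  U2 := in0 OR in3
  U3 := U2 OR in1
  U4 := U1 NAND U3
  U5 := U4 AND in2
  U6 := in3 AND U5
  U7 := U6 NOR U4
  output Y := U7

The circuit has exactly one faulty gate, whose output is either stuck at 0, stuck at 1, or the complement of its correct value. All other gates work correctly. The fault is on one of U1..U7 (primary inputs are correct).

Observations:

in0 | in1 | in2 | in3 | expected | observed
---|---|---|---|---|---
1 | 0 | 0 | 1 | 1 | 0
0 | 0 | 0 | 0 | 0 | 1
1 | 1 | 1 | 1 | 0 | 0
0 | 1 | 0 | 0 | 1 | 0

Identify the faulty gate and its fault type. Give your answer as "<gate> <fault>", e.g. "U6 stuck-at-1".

Fault-free values for test 1 (in0=1, in1=0, in2=0, in3=1): U1=1, U2=1, U3=1, U4=0, U5=0, U6=0, U7=1, giving Y=1. Observed 0.
Test 1: faults giving observed 0 are {U1 stuck-at-0, U1 inverted output, U2 stuck-at-0, U2 inverted output, U3 stuck-at-0, U3 inverted output, U4 stuck-at-1, U4 inverted output, U5 stuck-at-1, U5 inverted output, U6 stuck-at-1, U6 inverted output, U7 stuck-at-0, U7 inverted output}.
Test 2 (in0=0, in1=0, in2=0, in3=0): fault-free U1=1, U2=0, U3=0, U4=1, U5=0, U6=0, U7=0 → 0; observed 1. Eliminates U1 stuck-at-0, U1 inverted output, U2 stuck-at-0, U3 stuck-at-0, U4 stuck-at-1, U5 stuck-at-1, U5 inverted output, U6 stuck-at-1, U6 inverted output, U7 stuck-at-0.
Test 3 (in0=1, in1=1, in2=1, in3=1): fault-free U1=0, U2=1, U3=1, U4=1, U5=1, U6=1, U7=0 → 0; observed 0. Eliminates U4 inverted output, U7 inverted output.
Test 4 (in0=0, in1=1, in2=0, in3=0): fault-free U1=1, U2=0, U3=1, U4=0, U5=0, U6=0, U7=1 → 1; observed 0. Eliminates U2 inverted output.
Only U3 inverted output is consistent with every test.

U3 inverted output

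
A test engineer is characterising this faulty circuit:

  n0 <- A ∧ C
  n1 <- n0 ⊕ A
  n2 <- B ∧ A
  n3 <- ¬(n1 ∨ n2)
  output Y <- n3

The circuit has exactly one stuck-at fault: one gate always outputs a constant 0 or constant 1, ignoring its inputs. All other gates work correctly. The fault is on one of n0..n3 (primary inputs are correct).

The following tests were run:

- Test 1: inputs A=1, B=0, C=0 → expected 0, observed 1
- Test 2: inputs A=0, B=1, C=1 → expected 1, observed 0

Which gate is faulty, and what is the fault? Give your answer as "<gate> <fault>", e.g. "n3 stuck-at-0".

Fault-free values for test 1 (A=1, B=0, C=0): n0=0, n1=1, n2=0, n3=0, giving Y=0. Observed 1.
Test 1: faults giving observed 1 are {n0 stuck-at-1, n1 stuck-at-0, n3 stuck-at-1}.
Test 2 (A=0, B=1, C=1): fault-free n0=0, n1=0, n2=0, n3=1 → 1; observed 0. Eliminates n1 stuck-at-0, n3 stuck-at-1.
Only n0 stuck-at-1 is consistent with every test.

n0 stuck-at-1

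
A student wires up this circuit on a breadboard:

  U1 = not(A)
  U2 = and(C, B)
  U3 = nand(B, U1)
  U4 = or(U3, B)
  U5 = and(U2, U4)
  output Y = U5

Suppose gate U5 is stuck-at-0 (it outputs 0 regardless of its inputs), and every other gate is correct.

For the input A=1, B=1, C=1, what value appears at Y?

Propagate with U5 forced: U1=0, U2=1, U3=1, U4=1, U5=0 [stuck-at-0].
So Y = 0. (Without the fault it would be 1.)

0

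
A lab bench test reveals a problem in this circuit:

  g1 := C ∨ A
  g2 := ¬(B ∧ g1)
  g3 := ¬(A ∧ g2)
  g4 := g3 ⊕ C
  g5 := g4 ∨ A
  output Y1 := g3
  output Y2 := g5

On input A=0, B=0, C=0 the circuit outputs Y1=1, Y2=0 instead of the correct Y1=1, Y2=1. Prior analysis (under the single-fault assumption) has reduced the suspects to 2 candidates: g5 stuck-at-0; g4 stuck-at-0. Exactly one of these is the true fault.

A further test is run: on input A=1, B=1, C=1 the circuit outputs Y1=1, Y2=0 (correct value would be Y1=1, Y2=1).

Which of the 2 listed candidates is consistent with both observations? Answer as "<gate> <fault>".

Evaluate each candidate on input A=1, B=1, C=1:
  g5 stuck-at-0: g1=1, g2=0, g3=1, g4=0, g5=0 [stuck-at-0] → Y1=1, Y2=0 — matches
  g4 stuck-at-0: g1=1, g2=0, g3=1, g4=0 [stuck-at-0], g5=1 → Y1=1, Y2=1 — eliminated
Only g5 stuck-at-0 reproduces the observed Y1=1, Y2=0.

g5 stuck-at-0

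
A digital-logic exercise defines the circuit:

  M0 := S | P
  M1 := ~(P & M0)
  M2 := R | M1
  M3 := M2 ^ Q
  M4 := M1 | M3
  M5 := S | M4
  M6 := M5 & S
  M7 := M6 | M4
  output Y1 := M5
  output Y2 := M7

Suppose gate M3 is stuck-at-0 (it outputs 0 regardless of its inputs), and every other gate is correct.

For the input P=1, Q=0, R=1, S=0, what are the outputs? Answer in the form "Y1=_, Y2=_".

Y1=0, Y2=0

Propagate with M3 forced: M0=1, M1=0, M2=1, M3=0 [stuck-at-0], M4=0, M5=0, M6=0, M7=0.
So the outputs are Y1=0, Y2=0. (Without the fault they would be Y1=1, Y2=1.)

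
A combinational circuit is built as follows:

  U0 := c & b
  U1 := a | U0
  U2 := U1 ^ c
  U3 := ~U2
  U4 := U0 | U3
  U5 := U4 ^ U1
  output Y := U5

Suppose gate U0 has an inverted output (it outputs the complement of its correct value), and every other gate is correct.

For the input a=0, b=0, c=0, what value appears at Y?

Propagate with U0 forced: U0=1 [inverted output], U1=1, U2=1, U3=0, U4=1, U5=0.
So Y = 0. (Without the fault it would be 1.)

0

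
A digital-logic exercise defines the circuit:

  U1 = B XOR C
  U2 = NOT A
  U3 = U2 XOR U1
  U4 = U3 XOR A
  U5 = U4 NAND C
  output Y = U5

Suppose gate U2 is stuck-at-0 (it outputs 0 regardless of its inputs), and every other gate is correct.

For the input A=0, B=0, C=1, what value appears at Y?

0

Propagate with U2 forced: U1=1, U2=0 [stuck-at-0], U3=1, U4=1, U5=0.
So Y = 0. (Without the fault it would be 1.)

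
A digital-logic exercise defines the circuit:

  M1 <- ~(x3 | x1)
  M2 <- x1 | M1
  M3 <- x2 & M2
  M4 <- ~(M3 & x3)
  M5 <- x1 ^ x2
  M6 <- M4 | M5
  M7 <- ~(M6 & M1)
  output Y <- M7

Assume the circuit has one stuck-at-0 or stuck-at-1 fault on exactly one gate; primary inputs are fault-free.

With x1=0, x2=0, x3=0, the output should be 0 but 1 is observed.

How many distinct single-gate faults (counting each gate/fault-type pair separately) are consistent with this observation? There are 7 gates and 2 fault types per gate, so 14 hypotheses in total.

4

Fault-free: M1=1, M2=1, M3=0, M4=1, M5=0, M6=1, M7=0 → 0. Observed 1.
  M1 stuck-at-0: output 1 ✓
  M1 stuck-at-1: output 0 ✗
  M2 stuck-at-0: output 0 ✗
  M2 stuck-at-1: output 0 ✗
  M3 stuck-at-0: output 0 ✗
  M3 stuck-at-1: output 0 ✗
  M4 stuck-at-0: output 1 ✓
  M4 stuck-at-1: output 0 ✗
  M5 stuck-at-0: output 0 ✗
  M5 stuck-at-1: output 0 ✗
  M6 stuck-at-0: output 1 ✓
  M6 stuck-at-1: output 0 ✗
  M7 stuck-at-0: output 0 ✗
  M7 stuck-at-1: output 1 ✓
Consistent faults: {M1 stuck-at-0, M4 stuck-at-0, M6 stuck-at-0, M7 stuck-at-1} — 4 in all.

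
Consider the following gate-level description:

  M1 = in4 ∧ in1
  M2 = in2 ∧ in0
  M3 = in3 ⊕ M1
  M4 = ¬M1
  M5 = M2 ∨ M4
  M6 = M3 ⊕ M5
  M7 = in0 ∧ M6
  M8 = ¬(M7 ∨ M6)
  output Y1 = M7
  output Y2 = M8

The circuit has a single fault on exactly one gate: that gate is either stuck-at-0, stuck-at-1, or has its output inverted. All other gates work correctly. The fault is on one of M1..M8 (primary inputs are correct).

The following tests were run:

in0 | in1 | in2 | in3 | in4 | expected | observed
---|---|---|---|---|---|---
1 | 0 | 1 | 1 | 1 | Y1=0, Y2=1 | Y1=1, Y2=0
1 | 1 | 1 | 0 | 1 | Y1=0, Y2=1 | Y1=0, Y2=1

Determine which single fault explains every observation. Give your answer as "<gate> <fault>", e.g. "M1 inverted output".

M1 stuck-at-1

Fault-free values for test 1 (in0=1, in1=0, in2=1, in3=1, in4=1): M1=0, M2=1, M3=1, M4=1, M5=1, M6=0, M7=0, M8=1, giving Y1=0, Y2=1. Observed Y1=1, Y2=0.
Test 1: faults giving observed Y1=1, Y2=0 are {M1 stuck-at-1, M1 inverted output, M3 stuck-at-0, M3 inverted output, M5 stuck-at-0, M5 inverted output, M6 stuck-at-1, M6 inverted output, M7 stuck-at-1, M7 inverted output}.
Test 2 (in0=1, in1=1, in2=1, in3=0, in4=1): fault-free M1=1, M2=1, M3=1, M4=0, M5=1, M6=0, M7=0, M8=1 → Y1=0, Y2=1; observed Y1=0, Y2=1. Eliminates M1 inverted output, M3 stuck-at-0, M3 inverted output, M5 stuck-at-0, M5 inverted output, M6 stuck-at-1, M6 inverted output, M7 stuck-at-1, M7 inverted output.
Only M1 stuck-at-1 is consistent with every test.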